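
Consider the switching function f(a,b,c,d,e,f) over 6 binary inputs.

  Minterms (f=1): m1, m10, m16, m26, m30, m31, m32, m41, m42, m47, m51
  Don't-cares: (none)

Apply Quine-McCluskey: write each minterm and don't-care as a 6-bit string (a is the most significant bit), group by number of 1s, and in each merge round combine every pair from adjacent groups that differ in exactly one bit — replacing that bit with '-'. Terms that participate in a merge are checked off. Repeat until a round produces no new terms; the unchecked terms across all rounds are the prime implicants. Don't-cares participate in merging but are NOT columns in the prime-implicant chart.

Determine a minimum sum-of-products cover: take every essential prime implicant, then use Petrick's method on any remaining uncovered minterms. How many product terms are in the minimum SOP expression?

[col 0] 000001, 001010*, 010000, 011010*, 011110*, 011111*, 100000, 101001, 101010*, 101111, 110011
[col 1] -01010, 0-1010, 011-10, 01111-
Prime implicants: -01010, 0-1010, 000001, 010000, 011-10, 01111-, 100000, 101001, 101111, 110011
PI chart (minterm → PIs covering it):
  1 | 000001  (sole → essential)
  10 | -01010,0-1010
  16 | 010000  (sole → essential)
  26 | 0-1010,011-10
  30 | 011-10,01111-
  31 | 01111-  (sole → essential)
  32 | 100000  (sole → essential)
  41 | 101001  (sole → essential)
  42 | -01010  (sole → essential)
  47 | 101111  (sole → essential)
  51 | 110011  (sole → essential)
Essential prime implicants: -01010, 000001, 010000, 01111-, 100000, 101001, 101111, 110011
Petrick residual → 0-1010
Minimum SOP uses 9 PIs: b'cd'ef' + a'cd'ef' + a'b'c'd'e'f + a'bc'd'e'f' + a'bcde + ab'c'd'e'f' + ab'cd'e'f + ab'cdef + abc'd'ef

9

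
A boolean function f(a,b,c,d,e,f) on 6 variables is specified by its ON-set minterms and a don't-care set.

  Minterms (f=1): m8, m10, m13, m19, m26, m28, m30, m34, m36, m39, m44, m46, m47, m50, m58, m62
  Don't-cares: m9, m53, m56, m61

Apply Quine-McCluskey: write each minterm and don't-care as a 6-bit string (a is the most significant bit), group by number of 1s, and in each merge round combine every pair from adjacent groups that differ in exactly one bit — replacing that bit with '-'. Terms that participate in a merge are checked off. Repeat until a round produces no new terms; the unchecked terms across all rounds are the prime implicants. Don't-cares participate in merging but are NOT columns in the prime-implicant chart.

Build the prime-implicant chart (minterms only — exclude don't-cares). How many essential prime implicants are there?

Round 0: 001000✓ 001001✓ 001010✓ 001101✓ 010011 011010✓ 011100✓ 011110✓ 100010✓ 100100✓ 100111✓ 101100✓ 101110✓ 101111✓ 110010✓ 110101✓ 111000✓ 111010✓ 111101✓ 111110✓
Round 1: -11010✓ -11110✓ 0-1010 001-01 0010-0 00100- 011-10✓ 0111-0 1-0010 1-1110 10-100 10-111 1011-0 10111- 11-010 11-101 111-10✓ 1110-0
Round 2: -11-10
PIs = {-11-10, 0-1010, 001-01, 0010-0, 00100-, 010011, 0111-0, 1-0010, 1-1110, 10-100, 10-111, 1011-0, 10111-, 11-010, 11-101, 1110-0}
Coverage chart:
  m8: 0010-0,00100-
  m10: 0-1010,0010-0
  m13: 001-01 ←essential
  m19: 010011 ←essential
  m26: -11-10,0-1010
  m28: 0111-0 ←essential
  m30: -11-10,0111-0
  m34: 1-0010 ←essential
  m36: 10-100 ←essential
  m39: 10-111 ←essential
  m44: 10-100,1011-0
  m46: 1-1110,1011-0,10111-
  m47: 10-111,10111-
  m50: 1-0010,11-010
  m58: -11-10,11-010,1110-0
  m62: -11-10,1-1110
Essential: 001-01, 010011, 0111-0, 1-0010, 10-100, 10-111

6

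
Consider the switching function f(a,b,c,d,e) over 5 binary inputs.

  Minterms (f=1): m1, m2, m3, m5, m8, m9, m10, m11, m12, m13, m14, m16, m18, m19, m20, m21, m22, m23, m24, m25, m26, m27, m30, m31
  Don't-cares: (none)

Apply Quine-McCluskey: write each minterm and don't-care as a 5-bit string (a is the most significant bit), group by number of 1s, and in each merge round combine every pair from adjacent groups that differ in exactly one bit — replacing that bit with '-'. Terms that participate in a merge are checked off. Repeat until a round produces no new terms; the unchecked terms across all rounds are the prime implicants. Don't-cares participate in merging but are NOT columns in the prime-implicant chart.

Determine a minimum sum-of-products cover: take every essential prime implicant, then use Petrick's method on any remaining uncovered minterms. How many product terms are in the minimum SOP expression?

size-2^0 implicants → 00001(✓)  00010(✓)  00011(✓)  00101(✓)  01000(✓)  01001(✓)  01010(✓)  01011(✓)  01100(✓)  01101(✓)  01110(✓)  10000(✓)  10010(✓)  10011(✓)  10100(✓)  10101(✓)  10110(✓)  10111(✓)  11000(✓)  11001(✓)  11010(✓)  11011(✓)  11110(✓)  11111(✓)
size-2^1 implicants → -0010(✓)  -0011(✓)  -0101  -1000(✓)  -1001(✓)  -1010(✓)  -1011(✓)  -1110(✓)  0-001(✓)  0-010(✓)  0-011(✓)  0-101(✓)  00-01(✓)  000-1(✓)  0001-(✓)  01-00(✓)  01-01(✓)  01-10(✓)  010-0(✓)  010-1(✓)  0100-(✓)  0101-(✓)  011-0(✓)  0110-(✓)  1-000(✓)  1-010(✓)  1-011(✓)  1-110(✓)  1-111(✓)  10-00(✓)  10-10(✓)  10-11(✓)  100-0(✓)  1001-(✓)  101-0(✓)  101-1(✓)  1010-(✓)  1011-(✓)  11-10(✓)  11-11(✓)  110-0(✓)  110-1(✓)  1100-(✓)  1101-(✓)  1111-(✓)
size-2^2 implicants → --010(✓)  --011(✓)  -001-(✓)  -1-10  -10-0(✓)  -10-1(✓)  -100-(✓)  -101-(✓)  0--01  0-0-1  0-01-(✓)  01--0  01-0-  010--(✓)  1--10(✓)  1--11(✓)  1-0-0  1-01-(✓)  1-11-(✓)  10--0  10-1-(✓)  101--  11-1-(✓)  110--(✓)
size-2^3 implicants → --01-  -10--  1--1-
Unchecked terms (primes): --01-, -0101, -1-10, -10--, 0--01, 0-0-1, 01--0, 01-0-, 1--1-, 1-0-0, 10--0, 101--
Minterm coverage:
  m1 ⊆ 0--01,0-0-1
  m2 ⊆ --01- [E]
  m3 ⊆ --01-,0-0-1
  m5 ⊆ -0101,0--01
  m8 ⊆ -10--,01--0,01-0-
  m9 ⊆ -10--,0--01,0-0-1,01-0-
  m10 ⊆ --01-,-1-10,-10--,01--0
  m11 ⊆ --01-,-10--,0-0-1
  m12 ⊆ 01--0,01-0-
  m13 ⊆ 0--01,01-0-
  m14 ⊆ -1-10,01--0
  m16 ⊆ 1-0-0,10--0
  m18 ⊆ --01-,1--1-,1-0-0,10--0
  m19 ⊆ --01-,1--1-
  m20 ⊆ 10--0,101--
  m21 ⊆ -0101,101--
  m22 ⊆ 1--1-,10--0,101--
  m23 ⊆ 1--1-,101--
  m24 ⊆ -10--,1-0-0
  m25 ⊆ -10-- [E]
  m26 ⊆ --01-,-1-10,-10--,1--1-,1-0-0
  m27 ⊆ --01-,-10--,1--1-
  m30 ⊆ -1-10,1--1-
  m31 ⊆ 1--1- [E]
E = {--01-, -10--, 1--1-}
Petrick residual → -0101, 0--01, 01--0, 10--0
Cover = c'd + b'cd'e + bc' + a'd'e + a'be' + ad + ab'e'  |cover|=7

7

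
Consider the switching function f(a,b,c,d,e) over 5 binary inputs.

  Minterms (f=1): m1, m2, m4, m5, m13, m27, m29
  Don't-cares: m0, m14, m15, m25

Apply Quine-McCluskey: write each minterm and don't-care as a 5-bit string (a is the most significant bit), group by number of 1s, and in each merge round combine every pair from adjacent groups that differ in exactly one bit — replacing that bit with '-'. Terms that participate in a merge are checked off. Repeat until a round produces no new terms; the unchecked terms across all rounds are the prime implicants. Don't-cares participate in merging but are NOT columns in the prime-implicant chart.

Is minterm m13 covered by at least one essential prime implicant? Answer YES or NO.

NO

size-2^0 implicants → 00000(✓)  00001(✓)  00010(✓)  00100(✓)  00101(✓)  01101(✓)  01110(✓)  01111(✓)  11001(✓)  11011(✓)  11101(✓)
size-2^1 implicants → -1101  0-101  00-00(✓)  00-01(✓)  000-0  0000-(✓)  0010-(✓)  011-1  0111-  11-01  110-1
size-2^2 implicants → 00-0-
Unchecked terms (primes): -1101, 0-101, 00-0-, 000-0, 011-1, 0111-, 11-01, 110-1
Minterm coverage:
  m1 ⊆ 00-0- [E]
  m2 ⊆ 000-0 [E]
  m4 ⊆ 00-0- [E]
  m5 ⊆ 0-101,00-0-
  m13 ⊆ -1101,0-101,011-1
  m27 ⊆ 110-1 [E]
  m29 ⊆ -1101,11-01
E = {00-0-, 000-0, 110-1}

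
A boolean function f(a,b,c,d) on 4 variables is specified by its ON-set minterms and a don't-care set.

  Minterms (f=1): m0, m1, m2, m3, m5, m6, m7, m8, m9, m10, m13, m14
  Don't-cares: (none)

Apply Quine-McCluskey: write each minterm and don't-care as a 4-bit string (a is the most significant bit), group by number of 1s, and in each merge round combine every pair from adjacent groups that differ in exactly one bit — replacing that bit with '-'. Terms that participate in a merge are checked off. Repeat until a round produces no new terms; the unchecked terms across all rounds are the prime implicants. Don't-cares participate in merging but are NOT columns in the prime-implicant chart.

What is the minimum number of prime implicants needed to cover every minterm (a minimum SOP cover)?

4

Round 0: 0000✓ 0001✓ 0010✓ 0011✓ 0101✓ 0110✓ 0111✓ 1000✓ 1001✓ 1010✓ 1101✓ 1110✓
Round 1: -000✓ -001✓ -010✓ -101✓ -110✓ 0-01✓ 0-10✓ 0-11✓ 00-0✓ 00-1✓ 000-✓ 001-✓ 01-1✓ 011-✓ 1-01✓ 1-10✓ 10-0✓ 100-✓
Round 2: --01 --10 -0-0 -00- 0--1 0-1- 00--
PIs = {--01, --10, -0-0, -00-, 0--1, 0-1-, 00--}
Coverage chart:
  m0: -0-0,-00-,00--
  m1: --01,-00-,0--1,00--
  m2: --10,-0-0,0-1-,00--
  m3: 0--1,0-1-,00--
  m5: --01,0--1
  m6: --10,0-1-
  m7: 0--1,0-1-
  m8: -0-0,-00-
  m9: --01,-00-
  m10: --10,-0-0
  m13: --01 ←essential
  m14: --10 ←essential
Essential: --01, --10
Petrick residual → -0-0, 0--1
Min cover (4 terms): c'd + cd' + b'd' + a'd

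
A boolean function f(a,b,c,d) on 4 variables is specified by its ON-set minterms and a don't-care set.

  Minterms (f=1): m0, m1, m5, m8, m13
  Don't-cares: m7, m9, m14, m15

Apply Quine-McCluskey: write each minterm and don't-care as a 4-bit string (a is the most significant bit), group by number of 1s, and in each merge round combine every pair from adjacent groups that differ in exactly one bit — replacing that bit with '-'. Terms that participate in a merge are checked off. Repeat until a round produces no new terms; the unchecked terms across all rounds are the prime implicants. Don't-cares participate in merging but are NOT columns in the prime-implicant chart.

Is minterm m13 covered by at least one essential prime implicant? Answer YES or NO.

size-2^0 implicants → 0000(✓)  0001(✓)  0101(✓)  0111(✓)  1000(✓)  1001(✓)  1101(✓)  1110(✓)  1111(✓)
size-2^1 implicants → -000(✓)  -001(✓)  -101(✓)  -111(✓)  0-01(✓)  000-(✓)  01-1(✓)  1-01(✓)  100-(✓)  11-1(✓)  111-
size-2^2 implicants → --01  -00-  -1-1
Unchecked terms (primes): --01, -00-, -1-1, 111-
Minterm coverage:
  m0 ⊆ -00- [E]
  m1 ⊆ --01,-00-
  m5 ⊆ --01,-1-1
  m8 ⊆ -00- [E]
  m13 ⊆ --01,-1-1
E = {-00-}

NO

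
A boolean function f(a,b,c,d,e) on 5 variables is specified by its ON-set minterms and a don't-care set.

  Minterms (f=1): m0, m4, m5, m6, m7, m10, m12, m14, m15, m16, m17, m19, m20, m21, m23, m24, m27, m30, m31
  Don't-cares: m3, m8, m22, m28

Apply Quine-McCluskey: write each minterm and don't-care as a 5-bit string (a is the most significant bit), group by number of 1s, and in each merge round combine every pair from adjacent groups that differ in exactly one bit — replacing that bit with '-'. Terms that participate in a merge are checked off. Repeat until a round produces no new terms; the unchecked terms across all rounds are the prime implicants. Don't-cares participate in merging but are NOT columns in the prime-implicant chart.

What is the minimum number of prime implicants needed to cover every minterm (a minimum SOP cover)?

6

Round 0: 00000✓ 00011✓ 00100✓ 00101✓ 00110✓ 00111✓ 01000✓ 01010✓ 01100✓ 01110✓ 01111✓ 10000✓ 10001✓ 10011✓ 10100✓ 10101✓ 10110✓ 10111✓ 11000✓ 11011✓ 11100✓ 11110✓ 11111✓
Round 1: -0000✓ -0011✓ -0100✓ -0101✓ -0110✓ -0111✓ -1000✓ -1100✓ -1110✓ -1111✓ 0-000✓ 0-100✓ 0-110✓ 0-111✓ 00-00✓ 00-11✓ 001-0✓ 001-1✓ 0010-✓ 0011-✓ 01-00✓ 01-10✓ 010-0✓ 011-0✓ 0111-✓ 1-000✓ 1-011✓ 1-100✓ 1-110✓ 1-111✓ 10-00✓ 10-01✓ 10-11✓ 100-1✓ 1000-✓ 101-0✓ 101-1✓ 1010-✓ 1011-✓ 11-00✓ 11-11✓ 111-0✓ 1111-✓
Round 2: --000✓ --100✓ --110✓ --111✓ -0-00✓ -0-11 -01-0✓ -01-1✓ -010-✓ -011-✓ -1-00✓ -11-0✓ -111-✓ 0--00✓ 0-1-0✓ 0-11-✓ 001--✓ 01--0 1--00✓ 1--11 1-1-0✓ 1-11-✓ 10--1 10-0- 101--✓
Round 3: ---00 --1-0 --11- -01--
PIs = {---00, --1-0, --11-, -0-11, -01--, 01--0, 1--11, 10--1, 10-0-}
Coverage chart:
  m0: ---00 ←essential
  m4: ---00,--1-0,-01--
  m5: -01-- ←essential
  m6: --1-0,--11-,-01--
  m7: --11-,-0-11,-01--
  m10: 01--0 ←essential
  m12: ---00,--1-0,01--0
  m14: --1-0,--11-,01--0
  m15: --11- ←essential
  m16: ---00,10-0-
  m17: 10--1,10-0-
  m19: -0-11,1--11,10--1
  m20: ---00,--1-0,-01--,10-0-
  m21: -01--,10--1,10-0-
  m23: --11-,-0-11,-01--,1--11,10--1
  m24: ---00 ←essential
  m27: 1--11 ←essential
  m30: --1-0,--11-
  m31: --11-,1--11
Essential: ---00, --11-, -01--, 01--0, 1--11
Petrick residual → 10--1
Min cover (6 terms): d'e' + cd + b'c + a'be' + ade + ab'e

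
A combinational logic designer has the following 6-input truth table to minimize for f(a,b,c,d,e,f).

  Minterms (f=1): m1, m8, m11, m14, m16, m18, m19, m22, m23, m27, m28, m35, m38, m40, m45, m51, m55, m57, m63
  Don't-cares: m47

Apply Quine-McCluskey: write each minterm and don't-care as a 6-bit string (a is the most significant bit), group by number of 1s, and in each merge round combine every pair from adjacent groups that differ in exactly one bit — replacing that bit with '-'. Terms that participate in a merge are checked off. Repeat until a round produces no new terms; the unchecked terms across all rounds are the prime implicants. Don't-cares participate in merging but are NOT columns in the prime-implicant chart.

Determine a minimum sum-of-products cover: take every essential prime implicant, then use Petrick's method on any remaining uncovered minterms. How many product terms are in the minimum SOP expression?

12

Round 0: 000001 001000✓ 001011✓ 001110 010000✓ 010010✓ 010011✓ 010110✓ 010111✓ 011011✓ 011100 100011✓ 100110 101000✓ 101101✓ 101111✓ 110011✓ 110111✓ 111001 111111✓
Round 1: -01000 -10011✓ -10111✓ 0-1011 01-011 010-10✓ 010-11✓ 0100-0 01001-✓ 01011-✓ 1-0011 1-1111 1011-1 11-111 110-11✓
Round 2: -10-11 010-1-
PIs = {-01000, -10-11, 0-1011, 000001, 001110, 01-011, 010-1-, 0100-0, 011100, 1-0011, 1-1111, 100110, 1011-1, 11-111, 111001}
Coverage chart:
  m1: 000001 ←essential
  m8: -01000 ←essential
  m11: 0-1011 ←essential
  m14: 001110 ←essential
  m16: 0100-0 ←essential
  m18: 010-1-,0100-0
  m19: -10-11,01-011,010-1-
  m22: 010-1- ←essential
  m23: -10-11,010-1-
  m27: 0-1011,01-011
  m28: 011100 ←essential
  m35: 1-0011 ←essential
  m38: 100110 ←essential
  m40: -01000 ←essential
  m45: 1011-1 ←essential
  m51: -10-11,1-0011
  m55: -10-11,11-111
  m57: 111001 ←essential
  m63: 1-1111,11-111
Essential: -01000, 0-1011, 000001, 001110, 010-1-, 0100-0, 011100, 1-0011, 100110, 1011-1, 111001
Petrick residual → 11-111
Min cover (12 terms): b'cd'e'f' + a'cd'ef + a'b'c'd'e'f + a'b'cdef' + a'bc'e + a'bc'd'f' + a'bcde'f' + ac'd'ef + ab'c'def' + ab'cdf + abdef + abcd'e'f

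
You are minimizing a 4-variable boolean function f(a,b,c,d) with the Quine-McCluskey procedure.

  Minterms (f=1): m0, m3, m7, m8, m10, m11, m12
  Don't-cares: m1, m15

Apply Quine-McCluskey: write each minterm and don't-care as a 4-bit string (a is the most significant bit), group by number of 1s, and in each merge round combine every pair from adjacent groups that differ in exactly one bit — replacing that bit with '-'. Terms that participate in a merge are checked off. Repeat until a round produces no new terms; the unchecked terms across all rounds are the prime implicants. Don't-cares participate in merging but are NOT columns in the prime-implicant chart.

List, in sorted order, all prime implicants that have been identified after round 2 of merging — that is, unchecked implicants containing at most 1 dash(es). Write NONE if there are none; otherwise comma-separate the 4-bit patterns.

-000, 00-1, 000-, 1-00, 10-0, 101-

[col 0] 0000*, 0001*, 0011*, 0111*, 1000*, 1010*, 1011*, 1100*, 1111*
[col 1] -000, -011*, -111*, 0-11*, 00-1, 000-, 1-00, 1-11*, 10-0, 101-
[col 2] --11
Prime implicants: --11, -000, 00-1, 000-, 1-00, 10-0, 101-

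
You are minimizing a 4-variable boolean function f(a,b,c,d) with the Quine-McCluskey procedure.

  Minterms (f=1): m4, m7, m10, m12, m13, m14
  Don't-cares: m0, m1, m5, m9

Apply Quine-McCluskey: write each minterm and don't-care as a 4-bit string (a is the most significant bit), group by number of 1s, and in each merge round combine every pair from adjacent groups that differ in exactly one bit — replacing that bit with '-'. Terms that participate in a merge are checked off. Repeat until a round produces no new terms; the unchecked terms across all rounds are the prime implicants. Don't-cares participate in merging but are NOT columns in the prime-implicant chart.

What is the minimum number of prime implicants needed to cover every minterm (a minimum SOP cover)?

size-2^0 implicants → 0000(✓)  0001(✓)  0100(✓)  0101(✓)  0111(✓)  1001(✓)  1010(✓)  1100(✓)  1101(✓)  1110(✓)
size-2^1 implicants → -001(✓)  -100(✓)  -101(✓)  0-00(✓)  0-01(✓)  000-(✓)  01-1  010-(✓)  1-01(✓)  1-10  11-0  110-(✓)
size-2^2 implicants → --01  -10-  0-0-
Unchecked terms (primes): --01, -10-, 0-0-, 01-1, 1-10, 11-0
Minterm coverage:
  m4 ⊆ -10-,0-0-
  m7 ⊆ 01-1 [E]
  m10 ⊆ 1-10 [E]
  m12 ⊆ -10-,11-0
  m13 ⊆ --01,-10-
  m14 ⊆ 1-10,11-0
E = {01-1, 1-10}
Petrick residual → -10-
Cover = bc' + a'bd + acd'  |cover|=3

3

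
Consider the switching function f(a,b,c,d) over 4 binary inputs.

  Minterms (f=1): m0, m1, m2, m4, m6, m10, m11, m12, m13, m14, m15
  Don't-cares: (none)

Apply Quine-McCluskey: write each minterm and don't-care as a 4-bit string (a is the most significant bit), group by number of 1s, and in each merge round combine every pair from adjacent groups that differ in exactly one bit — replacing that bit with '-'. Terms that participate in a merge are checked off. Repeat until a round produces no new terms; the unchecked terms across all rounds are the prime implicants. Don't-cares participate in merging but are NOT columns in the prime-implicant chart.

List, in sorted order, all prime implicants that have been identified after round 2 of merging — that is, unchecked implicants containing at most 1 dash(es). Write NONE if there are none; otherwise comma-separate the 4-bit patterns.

Round 0: 0000✓ 0001✓ 0010✓ 0100✓ 0110✓ 1010✓ 1011✓ 1100✓ 1101✓ 1110✓ 1111✓
Round 1: -010✓ -100✓ -110✓ 0-00✓ 0-10✓ 00-0✓ 000- 01-0✓ 1-10✓ 1-11✓ 101-✓ 11-0✓ 11-1✓ 110-✓ 111-✓
Round 2: --10 -1-0 0--0 1-1- 11--
PIs = {--10, -1-0, 0--0, 000-, 1-1-, 11--}

000-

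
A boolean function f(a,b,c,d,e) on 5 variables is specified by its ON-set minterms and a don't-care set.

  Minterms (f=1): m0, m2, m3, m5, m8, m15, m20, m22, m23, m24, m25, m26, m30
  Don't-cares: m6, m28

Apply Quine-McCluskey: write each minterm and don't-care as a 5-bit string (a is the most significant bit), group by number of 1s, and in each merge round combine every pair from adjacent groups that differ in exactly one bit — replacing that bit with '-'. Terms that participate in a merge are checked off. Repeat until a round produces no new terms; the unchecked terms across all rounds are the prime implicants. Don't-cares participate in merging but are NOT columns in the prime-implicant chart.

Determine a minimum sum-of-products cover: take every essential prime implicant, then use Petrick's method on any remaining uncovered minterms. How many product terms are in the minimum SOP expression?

8

size-2^0 implicants → 00000(✓)  00010(✓)  00011(✓)  00101  00110(✓)  01000(✓)  01111  10100(✓)  10110(✓)  10111(✓)  11000(✓)  11001(✓)  11010(✓)  11100(✓)  11110(✓)
size-2^1 implicants → -0110  -1000  0-000  00-10  000-0  0001-  1-100(✓)  1-110(✓)  101-0(✓)  1011-  11-00(✓)  11-10(✓)  110-0(✓)  1100-  111-0(✓)
size-2^2 implicants → 1-1-0  11--0
Unchecked terms (primes): -0110, -1000, 0-000, 00-10, 000-0, 0001-, 00101, 01111, 1-1-0, 1011-, 11--0, 1100-
Minterm coverage:
  m0 ⊆ 0-000,000-0
  m2 ⊆ 00-10,000-0,0001-
  m3 ⊆ 0001- [E]
  m5 ⊆ 00101 [E]
  m8 ⊆ -1000,0-000
  m15 ⊆ 01111 [E]
  m20 ⊆ 1-1-0 [E]
  m22 ⊆ -0110,1-1-0,1011-
  m23 ⊆ 1011- [E]
  m24 ⊆ -1000,11--0,1100-
  m25 ⊆ 1100- [E]
  m26 ⊆ 11--0 [E]
  m30 ⊆ 1-1-0,11--0
E = {0001-, 00101, 01111, 1-1-0, 1011-, 11--0, 1100-}
Petrick residual → 0-000
Cover = a'c'd'e' + a'b'c'd + a'b'cd'e + a'bcde + ace' + ab'cd + abe' + abc'd'  |cover|=8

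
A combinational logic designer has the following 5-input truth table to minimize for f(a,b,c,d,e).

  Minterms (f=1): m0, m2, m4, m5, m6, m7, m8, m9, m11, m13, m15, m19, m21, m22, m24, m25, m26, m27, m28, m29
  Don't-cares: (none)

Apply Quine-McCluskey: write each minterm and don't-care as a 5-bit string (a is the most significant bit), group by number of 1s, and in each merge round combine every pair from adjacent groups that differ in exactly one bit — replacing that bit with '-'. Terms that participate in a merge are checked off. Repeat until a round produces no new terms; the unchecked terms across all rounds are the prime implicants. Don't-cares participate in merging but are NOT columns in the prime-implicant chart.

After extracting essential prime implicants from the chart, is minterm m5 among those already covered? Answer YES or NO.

size-2^0 implicants → 00000(✓)  00010(✓)  00100(✓)  00101(✓)  00110(✓)  00111(✓)  01000(✓)  01001(✓)  01011(✓)  01101(✓)  01111(✓)  10011(✓)  10101(✓)  10110(✓)  11000(✓)  11001(✓)  11010(✓)  11011(✓)  11100(✓)  11101(✓)
size-2^1 implicants → -0101(✓)  -0110  -1000(✓)  -1001(✓)  -1011(✓)  -1101(✓)  0-000  0-101(✓)  0-111(✓)  00-00(✓)  00-10(✓)  000-0(✓)  001-0(✓)  001-1(✓)  0010-(✓)  0011-(✓)  01-01(✓)  01-11(✓)  010-1(✓)  0100-(✓)  011-1(✓)  1-011  1-101(✓)  11-00(✓)  11-01(✓)  110-0(✓)  110-1(✓)  1100-(✓)  1101-(✓)  1110-(✓)
size-2^2 implicants → --101  -1-01  -10-1  -100-  0-1-1  00--0  001--  01--1  11-0-  110--
Unchecked terms (primes): --101, -0110, -1-01, -10-1, -100-, 0-000, 0-1-1, 00--0, 001--, 01--1, 1-011, 11-0-, 110--
Minterm coverage:
  m0 ⊆ 0-000,00--0
  m2 ⊆ 00--0 [E]
  m4 ⊆ 00--0,001--
  m5 ⊆ --101,0-1-1,001--
  m6 ⊆ -0110,00--0,001--
  m7 ⊆ 0-1-1,001--
  m8 ⊆ -100-,0-000
  m9 ⊆ -1-01,-10-1,-100-,01--1
  m11 ⊆ -10-1,01--1
  m13 ⊆ --101,-1-01,0-1-1,01--1
  m15 ⊆ 0-1-1,01--1
  m19 ⊆ 1-011 [E]
  m21 ⊆ --101 [E]
  m22 ⊆ -0110 [E]
  m24 ⊆ -100-,11-0-,110--
  m25 ⊆ -1-01,-10-1,-100-,11-0-,110--
  m26 ⊆ 110-- [E]
  m27 ⊆ -10-1,1-011,110--
  m28 ⊆ 11-0- [E]
  m29 ⊆ --101,-1-01,11-0-
E = {--101, -0110, 00--0, 1-011, 11-0-, 110--}

YES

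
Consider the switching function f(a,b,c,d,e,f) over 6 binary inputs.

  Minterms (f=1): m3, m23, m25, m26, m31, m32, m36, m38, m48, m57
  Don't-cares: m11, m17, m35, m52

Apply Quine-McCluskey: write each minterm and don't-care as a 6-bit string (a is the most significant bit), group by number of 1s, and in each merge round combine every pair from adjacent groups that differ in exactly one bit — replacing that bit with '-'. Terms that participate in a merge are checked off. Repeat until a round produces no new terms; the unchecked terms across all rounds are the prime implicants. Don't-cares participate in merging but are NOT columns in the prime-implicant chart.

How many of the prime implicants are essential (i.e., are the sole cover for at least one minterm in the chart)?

[col 0] 000011*, 001011*, 010001*, 010111*, 011001*, 011010, 011111*, 100000*, 100011*, 100100*, 100110*, 110000*, 110100*, 111001*
[col 1] -00011, -11001, 00-011, 01-001, 01-111, 1-0000*, 1-0100*, 100-00*, 1001-0, 110-00*
[col 2] 1-0-00
Prime implicants: -00011, -11001, 00-011, 01-001, 01-111, 011010, 1-0-00, 1001-0
PI chart (minterm → PIs covering it):
  3 | -00011,00-011
  23 | 01-111  (sole → essential)
  25 | -11001,01-001
  26 | 011010  (sole → essential)
  31 | 01-111  (sole → essential)
  32 | 1-0-00  (sole → essential)
  36 | 1-0-00,1001-0
  38 | 1001-0  (sole → essential)
  48 | 1-0-00  (sole → essential)
  57 | -11001  (sole → essential)
Essential prime implicants: -11001, 01-111, 011010, 1-0-00, 1001-0

5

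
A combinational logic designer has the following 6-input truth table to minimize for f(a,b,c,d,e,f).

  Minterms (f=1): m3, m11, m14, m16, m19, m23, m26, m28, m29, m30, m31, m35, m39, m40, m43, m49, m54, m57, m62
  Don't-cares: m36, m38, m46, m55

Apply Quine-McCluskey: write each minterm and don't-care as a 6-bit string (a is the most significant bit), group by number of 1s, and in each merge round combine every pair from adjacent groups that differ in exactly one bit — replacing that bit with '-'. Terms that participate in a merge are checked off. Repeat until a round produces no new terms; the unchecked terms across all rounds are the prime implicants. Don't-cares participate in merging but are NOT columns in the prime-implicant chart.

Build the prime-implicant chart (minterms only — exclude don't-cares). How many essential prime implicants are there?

Round 0: 000011✓ 001011✓ 001110✓ 010000 010011✓ 010111✓ 011010✓ 011100✓ 011101✓ 011110✓ 011111✓ 100011✓ 100100✓ 100110✓ 100111✓ 101000 101011✓ 101110✓ 110001✓ 110110✓ 110111✓ 111001✓ 111110✓
Round 1: -00011✓ -01011✓ -01110✓ -10111 -11110✓ 0-0011 0-1110✓ 00-011✓ 01-111 010-11 011-10 0111-0✓ 0111-1✓ 01110-✓ 01111-✓ 1-0110✓ 1-0111✓ 1-1110✓ 10-011✓ 10-110✓ 100-11 1001-0 10011-✓ 11-001 11-110✓ 11011-✓
Round 2: --1110 -0-011 0111-- 1--110 1-011-
PIs = {--1110, -0-011, -10111, 0-0011, 01-111, 010-11, 010000, 011-10, 0111--, 1--110, 1-011-, 100-11, 1001-0, 101000, 11-001}
Coverage chart:
  m3: -0-011,0-0011
  m11: -0-011 ←essential
  m14: --1110 ←essential
  m16: 010000 ←essential
  m19: 0-0011,010-11
  m23: -10111,01-111,010-11
  m26: 011-10 ←essential
  m28: 0111-- ←essential
  m29: 0111-- ←essential
  m30: --1110,011-10,0111--
  m31: 01-111,0111--
  m35: -0-011,100-11
  m39: 1-011-,100-11
  m40: 101000 ←essential
  m43: -0-011 ←essential
  m49: 11-001 ←essential
  m54: 1--110,1-011-
  m57: 11-001 ←essential
  m62: --1110,1--110
Essential: --1110, -0-011, 010000, 011-10, 0111--, 101000, 11-001

7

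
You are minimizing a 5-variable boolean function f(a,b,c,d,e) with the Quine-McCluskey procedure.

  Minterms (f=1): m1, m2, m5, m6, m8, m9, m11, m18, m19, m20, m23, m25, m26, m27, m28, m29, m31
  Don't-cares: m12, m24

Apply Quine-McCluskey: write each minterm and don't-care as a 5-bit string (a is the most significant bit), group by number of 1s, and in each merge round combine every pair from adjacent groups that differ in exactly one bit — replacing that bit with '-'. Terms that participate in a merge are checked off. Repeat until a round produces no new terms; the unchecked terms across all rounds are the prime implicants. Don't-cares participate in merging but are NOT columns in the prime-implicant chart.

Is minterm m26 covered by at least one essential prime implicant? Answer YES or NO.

NO

Round 0: 00001✓ 00010✓ 00101✓ 00110✓ 01000✓ 01001✓ 01011✓ 01100✓ 10010✓ 10011✓ 10100✓ 10111✓ 11000✓ 11001✓ 11010✓ 11011✓ 11100✓ 11101✓ 11111✓
Round 1: -0010 -1000✓ -1001✓ -1011✓ -1100✓ 0-001 00-01 00-10 01-00✓ 010-1✓ 0100-✓ 1-010✓ 1-011✓ 1-100 1-111✓ 10-11✓ 1001-✓ 11-00✓ 11-01✓ 11-11✓ 110-0✓ 110-1✓ 1100-✓ 1101-✓ 111-1✓ 1110-✓
Round 2: -1-00 -10-1 -100- 1--11 1-01- 11--1 11-0- 110--
PIs = {-0010, -1-00, -10-1, -100-, 0-001, 00-01, 00-10, 1--11, 1-01-, 1-100, 11--1, 11-0-, 110--}
Coverage chart:
  m1: 0-001,00-01
  m2: -0010,00-10
  m5: 00-01 ←essential
  m6: 00-10 ←essential
  m8: -1-00,-100-
  m9: -10-1,-100-,0-001
  m11: -10-1 ←essential
  m18: -0010,1-01-
  m19: 1--11,1-01-
  m20: 1-100 ←essential
  m23: 1--11 ←essential
  m25: -10-1,-100-,11--1,11-0-,110--
  m26: 1-01-,110--
  m27: -10-1,1--11,1-01-,11--1,110--
  m28: -1-00,1-100,11-0-
  m29: 11--1,11-0-
  m31: 1--11,11--1
Essential: -10-1, 00-01, 00-10, 1--11, 1-100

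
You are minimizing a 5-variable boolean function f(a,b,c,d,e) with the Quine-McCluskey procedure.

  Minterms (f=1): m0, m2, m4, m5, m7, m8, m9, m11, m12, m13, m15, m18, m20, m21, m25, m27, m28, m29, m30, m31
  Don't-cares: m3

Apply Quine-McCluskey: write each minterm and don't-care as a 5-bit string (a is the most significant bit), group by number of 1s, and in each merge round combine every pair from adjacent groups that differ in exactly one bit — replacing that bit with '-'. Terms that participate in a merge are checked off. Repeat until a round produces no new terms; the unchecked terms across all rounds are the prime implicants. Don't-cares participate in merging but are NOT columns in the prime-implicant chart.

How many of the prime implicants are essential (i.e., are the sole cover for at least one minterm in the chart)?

4

[col 0] 00000*, 00010*, 00011*, 00100*, 00101*, 00111*, 01000*, 01001*, 01011*, 01100*, 01101*, 01111*, 10010*, 10100*, 10101*, 11001*, 11011*, 11100*, 11101*, 11110*, 11111*
[col 1] -0010, -0100*, -0101*, -1001*, -1011*, -1100*, -1101*, -1111*, 0-000*, 0-011*, 0-100*, 0-101*, 0-111*, 00-00*, 00-11*, 000-0, 0001-, 001-1*, 0010-*, 01-00*, 01-01*, 01-11*, 010-1*, 0100-*, 011-1*, 0110-*, 1-100*, 1-101*, 1010-*, 11-01*, 11-11*, 110-1*, 111-0*, 111-1*, 1110-*, 1111-*
[col 2] --100*, --101*, -010-*, -1-01*, -1-11*, -10-1*, -11-1*, -110-*, 0--00, 0--11, 0-1-1, 0-10-*, 01--1*, 01-0-, 1-10-*, 11--1*, 111--
[col 3] --10-, -1--1
Prime implicants: --10-, -0010, -1--1, 0--00, 0--11, 0-1-1, 000-0, 0001-, 01-0-, 111--
PI chart (minterm → PIs covering it):
  0 | 0--00,000-0
  2 | -0010,000-0,0001-
  4 | --10-,0--00
  5 | --10-,0-1-1
  7 | 0--11,0-1-1
  8 | 0--00,01-0-
  9 | -1--1,01-0-
  11 | -1--1,0--11
  12 | --10-,0--00,01-0-
  13 | --10-,-1--1,0-1-1,01-0-
  15 | -1--1,0--11,0-1-1
  18 | -0010  (sole → essential)
  20 | --10-  (sole → essential)
  21 | --10-  (sole → essential)
  25 | -1--1  (sole → essential)
  27 | -1--1  (sole → essential)
  28 | --10-,111--
  29 | --10-,-1--1,111--
  30 | 111--  (sole → essential)
  31 | -1--1,111--
Essential prime implicants: --10-, -0010, -1--1, 111--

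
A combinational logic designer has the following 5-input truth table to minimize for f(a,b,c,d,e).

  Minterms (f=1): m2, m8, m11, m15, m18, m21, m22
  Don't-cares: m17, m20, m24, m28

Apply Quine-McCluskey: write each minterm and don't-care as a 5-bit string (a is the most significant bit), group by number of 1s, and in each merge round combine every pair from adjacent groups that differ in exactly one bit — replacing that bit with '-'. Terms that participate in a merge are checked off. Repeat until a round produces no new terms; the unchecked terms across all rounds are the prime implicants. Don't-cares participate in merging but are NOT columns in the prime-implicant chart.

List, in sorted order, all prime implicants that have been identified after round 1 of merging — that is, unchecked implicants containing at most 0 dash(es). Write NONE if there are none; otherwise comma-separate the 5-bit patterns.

NONE

[col 0] 00010*, 01000*, 01011*, 01111*, 10001*, 10010*, 10100*, 10101*, 10110*, 11000*, 11100*
[col 1] -0010, -1000, 01-11, 1-100, 10-01, 10-10, 101-0, 1010-, 11-00
Prime implicants: -0010, -1000, 01-11, 1-100, 10-01, 10-10, 101-0, 1010-, 11-00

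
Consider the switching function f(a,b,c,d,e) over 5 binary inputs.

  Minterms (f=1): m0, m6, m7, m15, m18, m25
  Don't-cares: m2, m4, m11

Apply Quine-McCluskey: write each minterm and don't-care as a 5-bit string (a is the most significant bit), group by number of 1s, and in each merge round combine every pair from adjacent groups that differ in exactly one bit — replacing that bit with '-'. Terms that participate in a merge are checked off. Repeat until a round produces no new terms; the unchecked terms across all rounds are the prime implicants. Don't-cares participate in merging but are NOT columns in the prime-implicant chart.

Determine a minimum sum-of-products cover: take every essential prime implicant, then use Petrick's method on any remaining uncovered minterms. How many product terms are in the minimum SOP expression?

size-2^0 implicants → 00000(✓)  00010(✓)  00100(✓)  00110(✓)  00111(✓)  01011(✓)  01111(✓)  10010(✓)  11001
size-2^1 implicants → -0010  0-111  00-00(✓)  00-10(✓)  000-0(✓)  001-0(✓)  0011-  01-11
size-2^2 implicants → 00--0
Unchecked terms (primes): -0010, 0-111, 00--0, 0011-, 01-11, 11001
Minterm coverage:
  m0 ⊆ 00--0 [E]
  m6 ⊆ 00--0,0011-
  m7 ⊆ 0-111,0011-
  m15 ⊆ 0-111,01-11
  m18 ⊆ -0010 [E]
  m25 ⊆ 11001 [E]
E = {-0010, 00--0, 11001}
Petrick residual → 0-111
Cover = b'c'de' + a'cde + a'b'e' + abc'd'e  |cover|=4

4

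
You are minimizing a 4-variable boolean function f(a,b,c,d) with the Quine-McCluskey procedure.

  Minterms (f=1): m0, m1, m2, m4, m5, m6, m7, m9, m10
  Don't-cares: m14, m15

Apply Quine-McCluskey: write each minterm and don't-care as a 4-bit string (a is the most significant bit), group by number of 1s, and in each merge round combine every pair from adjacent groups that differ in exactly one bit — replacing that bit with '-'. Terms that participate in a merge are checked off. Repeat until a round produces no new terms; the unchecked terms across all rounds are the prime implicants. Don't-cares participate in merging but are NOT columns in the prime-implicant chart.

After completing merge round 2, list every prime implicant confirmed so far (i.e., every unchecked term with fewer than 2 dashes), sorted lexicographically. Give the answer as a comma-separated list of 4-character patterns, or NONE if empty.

-001

[col 0] 0000*, 0001*, 0010*, 0100*, 0101*, 0110*, 0111*, 1001*, 1010*, 1110*, 1111*
[col 1] -001, -010*, -110*, -111*, 0-00*, 0-01*, 0-10*, 00-0*, 000-*, 01-0*, 01-1*, 010-*, 011-*, 1-10*, 111-*
[col 2] --10, -11-, 0--0, 0-0-, 01--
Prime implicants: --10, -001, -11-, 0--0, 0-0-, 01--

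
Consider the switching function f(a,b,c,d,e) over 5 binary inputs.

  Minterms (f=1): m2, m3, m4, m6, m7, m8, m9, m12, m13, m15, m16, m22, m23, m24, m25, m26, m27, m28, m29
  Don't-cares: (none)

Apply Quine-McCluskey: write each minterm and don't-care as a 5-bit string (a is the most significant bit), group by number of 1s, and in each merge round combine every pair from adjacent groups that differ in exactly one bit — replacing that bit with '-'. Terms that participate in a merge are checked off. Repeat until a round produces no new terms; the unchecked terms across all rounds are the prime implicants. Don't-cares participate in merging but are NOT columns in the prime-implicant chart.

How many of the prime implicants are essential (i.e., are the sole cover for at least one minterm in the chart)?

5

size-2^0 implicants → 00010(✓)  00011(✓)  00100(✓)  00110(✓)  00111(✓)  01000(✓)  01001(✓)  01100(✓)  01101(✓)  01111(✓)  10000(✓)  10110(✓)  10111(✓)  11000(✓)  11001(✓)  11010(✓)  11011(✓)  11100(✓)  11101(✓)
size-2^1 implicants → -0110(✓)  -0111(✓)  -1000(✓)  -1001(✓)  -1100(✓)  -1101(✓)  0-100  0-111  00-10(✓)  00-11(✓)  0001-(✓)  001-0  0011-(✓)  01-00(✓)  01-01(✓)  0100-(✓)  011-1  0110-(✓)  1-000  1011-(✓)  11-00(✓)  11-01(✓)  110-0(✓)  110-1(✓)  1100-(✓)  1101-(✓)  1110-(✓)
size-2^2 implicants → -011-  -1-00(✓)  -1-01(✓)  -100-(✓)  -110-(✓)  00-1-  01-0-(✓)  11-0-(✓)  110--
size-2^3 implicants → -1-0-
Unchecked terms (primes): -011-, -1-0-, 0-100, 0-111, 00-1-, 001-0, 011-1, 1-000, 110--
Minterm coverage:
  m2 ⊆ 00-1- [E]
  m3 ⊆ 00-1- [E]
  m4 ⊆ 0-100,001-0
  m6 ⊆ -011-,00-1-,001-0
  m7 ⊆ -011-,0-111,00-1-
  m8 ⊆ -1-0- [E]
  m9 ⊆ -1-0- [E]
  m12 ⊆ -1-0-,0-100
  m13 ⊆ -1-0-,011-1
  m15 ⊆ 0-111,011-1
  m16 ⊆ 1-000 [E]
  m22 ⊆ -011- [E]
  m23 ⊆ -011- [E]
  m24 ⊆ -1-0-,1-000,110--
  m25 ⊆ -1-0-,110--
  m26 ⊆ 110-- [E]
  m27 ⊆ 110-- [E]
  m28 ⊆ -1-0- [E]
  m29 ⊆ -1-0- [E]
E = {-011-, -1-0-, 00-1-, 1-000, 110--}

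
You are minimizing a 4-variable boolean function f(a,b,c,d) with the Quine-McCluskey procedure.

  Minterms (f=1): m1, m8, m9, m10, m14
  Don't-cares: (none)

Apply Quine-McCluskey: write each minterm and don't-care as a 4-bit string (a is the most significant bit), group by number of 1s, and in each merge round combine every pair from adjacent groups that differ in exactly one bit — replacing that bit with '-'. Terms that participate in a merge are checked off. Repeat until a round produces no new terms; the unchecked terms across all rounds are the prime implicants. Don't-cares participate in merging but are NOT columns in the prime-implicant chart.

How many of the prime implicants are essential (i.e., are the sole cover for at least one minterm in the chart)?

[col 0] 0001*, 1000*, 1001*, 1010*, 1110*
[col 1] -001, 1-10, 10-0, 100-
Prime implicants: -001, 1-10, 10-0, 100-
PI chart (minterm → PIs covering it):
  1 | -001  (sole → essential)
  8 | 10-0,100-
  9 | -001,100-
  10 | 1-10,10-0
  14 | 1-10  (sole → essential)
Essential prime implicants: -001, 1-10

2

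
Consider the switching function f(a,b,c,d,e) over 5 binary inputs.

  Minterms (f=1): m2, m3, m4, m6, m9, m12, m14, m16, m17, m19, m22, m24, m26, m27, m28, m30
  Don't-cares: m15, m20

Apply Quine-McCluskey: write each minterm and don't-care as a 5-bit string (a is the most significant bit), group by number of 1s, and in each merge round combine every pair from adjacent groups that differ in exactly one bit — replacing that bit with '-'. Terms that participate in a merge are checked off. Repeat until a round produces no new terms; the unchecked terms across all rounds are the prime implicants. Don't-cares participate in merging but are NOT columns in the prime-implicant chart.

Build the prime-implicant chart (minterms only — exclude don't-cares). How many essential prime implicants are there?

[col 0] 00010*, 00011*, 00100*, 00110*, 01001, 01100*, 01110*, 01111*, 10000*, 10001*, 10011*, 10100*, 10110*, 11000*, 11010*, 11011*, 11100*, 11110*
[col 1] -0011, -0100*, -0110*, -1100*, -1110*, 0-100*, 0-110*, 00-10, 0001-, 001-0*, 011-0*, 0111-, 1-000*, 1-011, 1-100*, 1-110*, 10-00*, 100-1, 1000-, 101-0*, 11-00*, 11-10*, 110-0*, 1101-, 111-0*
[col 2] --100*, --110*, -01-0*, -11-0*, 0-1-0*, 1--00, 1-1-0*, 11--0
[col 3] --1-0
Prime implicants: --1-0, -0011, 00-10, 0001-, 01001, 0111-, 1--00, 1-011, 100-1, 1000-, 11--0, 1101-
PI chart (minterm → PIs covering it):
  2 | 00-10,0001-
  3 | -0011,0001-
  4 | --1-0  (sole → essential)
  6 | --1-0,00-10
  9 | 01001  (sole → essential)
  12 | --1-0  (sole → essential)
  14 | --1-0,0111-
  16 | 1--00,1000-
  17 | 100-1,1000-
  19 | -0011,1-011,100-1
  22 | --1-0  (sole → essential)
  24 | 1--00,11--0
  26 | 11--0,1101-
  27 | 1-011,1101-
  28 | --1-0,1--00,11--0
  30 | --1-0,11--0
Essential prime implicants: --1-0, 01001

2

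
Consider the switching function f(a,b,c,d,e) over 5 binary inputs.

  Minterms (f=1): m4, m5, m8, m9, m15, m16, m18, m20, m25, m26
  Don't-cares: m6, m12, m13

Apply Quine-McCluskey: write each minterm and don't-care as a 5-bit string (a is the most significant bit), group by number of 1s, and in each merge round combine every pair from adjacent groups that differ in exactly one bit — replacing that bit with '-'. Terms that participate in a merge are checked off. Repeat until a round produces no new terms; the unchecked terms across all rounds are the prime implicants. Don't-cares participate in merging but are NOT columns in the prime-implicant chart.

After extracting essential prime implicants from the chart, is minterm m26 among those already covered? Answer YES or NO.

YES

size-2^0 implicants → 00100(✓)  00101(✓)  00110(✓)  01000(✓)  01001(✓)  01100(✓)  01101(✓)  01111(✓)  10000(✓)  10010(✓)  10100(✓)  11001(✓)  11010(✓)
size-2^1 implicants → -0100  -1001  0-100(✓)  0-101(✓)  001-0  0010-(✓)  01-00(✓)  01-01(✓)  0100-(✓)  011-1  0110-(✓)  1-010  10-00  100-0
size-2^2 implicants → 0-10-  01-0-
Unchecked terms (primes): -0100, -1001, 0-10-, 001-0, 01-0-, 011-1, 1-010, 10-00, 100-0
Minterm coverage:
  m4 ⊆ -0100,0-10-,001-0
  m5 ⊆ 0-10- [E]
  m8 ⊆ 01-0- [E]
  m9 ⊆ -1001,01-0-
  m15 ⊆ 011-1 [E]
  m16 ⊆ 10-00,100-0
  m18 ⊆ 1-010,100-0
  m20 ⊆ -0100,10-00
  m25 ⊆ -1001 [E]
  m26 ⊆ 1-010 [E]
E = {-1001, 0-10-, 01-0-, 011-1, 1-010}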